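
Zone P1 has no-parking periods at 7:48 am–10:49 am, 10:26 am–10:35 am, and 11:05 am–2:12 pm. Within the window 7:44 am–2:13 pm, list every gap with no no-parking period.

After merging, the occupied span is 7:48 am-10:49 am, 11:05 am-2:12 pm.
Complement within 7:44 am-2:13 pm: 7:44 am-7:48 am, 10:49 am-11:05 am, 2:12 pm-2:13 pm.

7:44 am-7:48 am, 10:49 am-11:05 am, 2:12 pm-2:13 pm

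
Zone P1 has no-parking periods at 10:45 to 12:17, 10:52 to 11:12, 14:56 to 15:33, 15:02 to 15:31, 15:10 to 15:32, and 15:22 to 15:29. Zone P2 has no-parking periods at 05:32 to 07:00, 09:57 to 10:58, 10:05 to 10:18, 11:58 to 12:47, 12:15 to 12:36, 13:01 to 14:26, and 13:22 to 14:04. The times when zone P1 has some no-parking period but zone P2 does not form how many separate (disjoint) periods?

2

First set merges to 10:45–12:17, 14:56–15:33.
Second set merges to 05:32–07:00, 09:57–10:58, 11:58–12:47, 13:01–14:26.
A \ B = 10:58–11:58, 14:56–15:33.
That is 2 disjoint pieces.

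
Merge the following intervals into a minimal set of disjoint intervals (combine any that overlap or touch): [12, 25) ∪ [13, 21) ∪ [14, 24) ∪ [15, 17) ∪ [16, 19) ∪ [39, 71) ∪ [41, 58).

[12, 25) ∪ [39, 71)

[13, 21) overlaps/touches [12, 25) → extend to [12, 25).
[14, 24) overlaps/touches [12, 25) → extend to [12, 25).
[15, 17) overlaps/touches [12, 25) → extend to [12, 25).
[16, 19) overlaps/touches [12, 25) → extend to [12, 25).
[39, 71) is disjoint → start new block.
[41, 58) overlaps/touches [39, 71) → extend to [39, 71).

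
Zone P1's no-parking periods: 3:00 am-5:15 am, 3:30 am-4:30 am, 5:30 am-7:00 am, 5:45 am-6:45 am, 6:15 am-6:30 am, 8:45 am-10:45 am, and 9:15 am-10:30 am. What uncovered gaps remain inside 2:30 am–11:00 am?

2:30 am–3:00 am, 5:15 am–5:30 am, 7:00 am–8:45 am, 10:45 am–11:00 am

Covered (merged): 3:00 am–5:15 am, 5:30 am–7:00 am, 8:45 am–10:45 am.
Gaps within 2:30 am–11:00 am: 2:30 am–3:00 am, 5:15 am–5:30 am, 7:00 am–8:45 am, 10:45 am–11:00 am.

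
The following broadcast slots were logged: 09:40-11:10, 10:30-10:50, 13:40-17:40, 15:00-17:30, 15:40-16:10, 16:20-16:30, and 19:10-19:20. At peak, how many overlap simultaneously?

3

Walk the sorted start/end points keeping a running depth.
The depth first hits 3 at 15:40.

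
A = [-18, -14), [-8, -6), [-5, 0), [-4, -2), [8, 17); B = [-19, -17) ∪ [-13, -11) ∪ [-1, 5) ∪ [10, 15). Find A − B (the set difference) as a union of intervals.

[-17, -14) ∪ [-8, -6) ∪ [-5, -1) ∪ [8, 10) ∪ [15, 17)

A, merged: [-18, -14), [-8, -6), [-5, 0), [8, 17).
[-18, -14) minus B → [-17, -14).
[-8, -6): no B overlap → unchanged.
[-5, 0) minus B → [-5, -1).
[8, 17) minus B → [8, 10), [15, 17).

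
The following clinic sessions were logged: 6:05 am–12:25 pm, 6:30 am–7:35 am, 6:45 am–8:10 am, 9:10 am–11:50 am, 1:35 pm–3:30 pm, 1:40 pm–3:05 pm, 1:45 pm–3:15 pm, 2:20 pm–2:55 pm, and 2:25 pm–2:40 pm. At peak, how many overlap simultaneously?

5

At 2:25 pm, 5 of the intervals are simultaneously active.
No point has more.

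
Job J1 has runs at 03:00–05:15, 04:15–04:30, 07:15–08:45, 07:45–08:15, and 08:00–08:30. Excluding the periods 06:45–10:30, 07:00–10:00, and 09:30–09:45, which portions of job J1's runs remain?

A, merged: 03:00–05:15, 07:15–08:45.
B, merged: 06:45–10:30.
03:00–05:15: no B overlap → unchanged.
07:15–08:45: fully covered by B → removed.

03:00–05:15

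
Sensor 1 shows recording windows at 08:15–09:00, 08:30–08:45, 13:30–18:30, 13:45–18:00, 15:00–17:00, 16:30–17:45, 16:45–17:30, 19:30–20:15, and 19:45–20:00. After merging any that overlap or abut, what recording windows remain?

08:30–08:45 overlaps/touches 08:15–09:00 → extend to 08:15–09:00.
13:30–18:30 is disjoint → start new block.
13:45–18:00 overlaps/touches 13:30–18:30 → extend to 13:30–18:30.
15:00–17:00 overlaps/touches 13:30–18:30 → extend to 13:30–18:30.
16:30–17:45 overlaps/touches 13:30–18:30 → extend to 13:30–18:30.
16:45–17:30 overlaps/touches 13:30–18:30 → extend to 13:30–18:30.
19:30–20:15 is disjoint → start new block.
19:45–20:00 overlaps/touches 19:30–20:15 → extend to 19:30–20:15.

08:15–09:00, 13:30–18:30, 19:30–20:15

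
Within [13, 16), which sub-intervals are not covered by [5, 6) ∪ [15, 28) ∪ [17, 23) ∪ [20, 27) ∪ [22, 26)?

Covered (merged): [5, 6), [15, 28).
Complement within [13, 16): [13, 15).

[13, 15)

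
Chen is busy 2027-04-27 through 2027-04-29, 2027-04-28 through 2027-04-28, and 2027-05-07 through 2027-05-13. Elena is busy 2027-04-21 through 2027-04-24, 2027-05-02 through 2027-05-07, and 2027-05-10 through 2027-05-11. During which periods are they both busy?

Merge the first list: 2027-04-27 through 2027-04-29, 2027-05-07 through 2027-05-13.
2027-04-27 through 2027-04-29 falls entirely outside B.
2027-05-07 through 2027-05-13 overlaps B on 2027-05-07 through 2027-05-07, 2027-05-10 through 2027-05-11.

2027-05-07 through 2027-05-07, 2027-05-10 through 2027-05-11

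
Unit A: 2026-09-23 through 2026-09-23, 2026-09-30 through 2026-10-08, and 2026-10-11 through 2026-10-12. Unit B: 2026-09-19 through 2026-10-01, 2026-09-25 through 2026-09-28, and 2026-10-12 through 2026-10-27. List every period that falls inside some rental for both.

Second set merges to 2026-09-19 through 2026-10-01, 2026-10-12 through 2026-10-27.
2026-09-23 through 2026-09-23 overlaps B on 2026-09-23 through 2026-09-23.
2026-09-30 through 2026-10-08 overlaps B on 2026-09-30 through 2026-10-01.
2026-10-11 through 2026-10-12 overlaps B on 2026-10-12 through 2026-10-12.

2026-09-23 through 2026-09-23, 2026-09-30 through 2026-10-01, 2026-10-12 through 2026-10-12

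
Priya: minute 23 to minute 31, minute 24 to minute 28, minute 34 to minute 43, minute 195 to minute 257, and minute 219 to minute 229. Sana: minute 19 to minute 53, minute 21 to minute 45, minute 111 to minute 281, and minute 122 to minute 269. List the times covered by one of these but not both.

A, merged: minute 23 to minute 31, minute 34 to minute 43, minute 195 to minute 257.
B, merged: minute 19 to minute 53, minute 111 to minute 281.
A \ B = none.
B \ A = minute 19 to minute 23, minute 31 to minute 34, minute 43 to minute 53, minute 111 to minute 195, minute 257 to minute 281.
Union of the two gives the symmetric difference.

minute 19 to minute 23, minute 31 to minute 34, minute 43 to minute 53, minute 111 to minute 195, minute 257 to minute 281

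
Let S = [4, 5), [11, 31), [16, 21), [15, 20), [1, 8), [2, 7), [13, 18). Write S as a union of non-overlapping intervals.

[1, 8) ∪ [11, 31)

Sort by start: [1, 8), [2, 7), [4, 5), [11, 31), [13, 18), [15, 20), [16, 21).
[2, 7) overlaps/touches [1, 8) → extend to [1, 8).
[4, 5) overlaps/touches [1, 8) → extend to [1, 8).
[11, 31) is disjoint → start new block.
[13, 18) overlaps/touches [11, 31) → extend to [11, 31).
[15, 20) overlaps/touches [11, 31) → extend to [11, 31).
[16, 21) overlaps/touches [11, 31) → extend to [11, 31).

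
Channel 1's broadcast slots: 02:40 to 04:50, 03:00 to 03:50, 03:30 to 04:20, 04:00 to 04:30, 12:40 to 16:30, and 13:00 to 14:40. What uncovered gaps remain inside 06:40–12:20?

After merging, the occupied span is 02:40-04:50, 12:40-16:30.
Gaps within 06:40-12:20: 06:40-12:20.

06:40-12:20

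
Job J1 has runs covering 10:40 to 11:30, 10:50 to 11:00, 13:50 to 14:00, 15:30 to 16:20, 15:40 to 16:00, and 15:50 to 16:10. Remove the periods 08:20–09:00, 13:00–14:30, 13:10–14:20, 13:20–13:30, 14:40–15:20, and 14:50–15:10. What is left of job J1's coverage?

First set merges to 10:40–11:30, 13:50–14:00, 15:30–16:20.
Second set merges to 08:20–09:00, 13:00–14:30, 14:40–15:20.
10:40–11:30: nothing removed.
13:50–14:00: entirely removed.
15:30–16:20: nothing removed.

10:40–11:30, 15:30–16:20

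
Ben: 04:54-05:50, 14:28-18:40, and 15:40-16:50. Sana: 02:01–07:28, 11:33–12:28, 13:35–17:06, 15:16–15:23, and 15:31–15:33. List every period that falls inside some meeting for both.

04:54–05:50, 14:28–17:06

A, merged: 04:54–05:50, 14:28–18:40.
B, merged: 02:01–07:28, 11:33–12:28, 13:35–17:06.
04:54–05:50 ∩ B → 04:54–05:50.
14:28–18:40 ∩ B → 14:28–17:06.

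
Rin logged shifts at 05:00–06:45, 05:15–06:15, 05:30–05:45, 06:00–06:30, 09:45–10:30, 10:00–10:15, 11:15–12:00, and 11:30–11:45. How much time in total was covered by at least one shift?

Merged: 05:00–06:45, 09:45–10:30, 11:15–12:00.
Lengths: 1 h 45 min + 45 min + 45 min = 3 h 15 min.

3 h 15 min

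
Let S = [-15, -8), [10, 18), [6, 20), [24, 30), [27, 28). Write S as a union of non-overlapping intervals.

Sort by start: [-15, -8), [6, 20), [10, 18), [24, 30), [27, 28).
[6, 20) is disjoint → start new block.
[10, 18) overlaps/touches [6, 20) → extend to [6, 20).
[24, 30) is disjoint → start new block.
[27, 28) overlaps/touches [24, 30) → extend to [24, 30).

[-15, -8) ∪ [6, 20) ∪ [24, 30)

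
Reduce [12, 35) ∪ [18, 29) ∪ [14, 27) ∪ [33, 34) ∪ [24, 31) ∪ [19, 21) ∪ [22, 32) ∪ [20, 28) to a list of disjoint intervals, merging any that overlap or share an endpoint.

[12, 35)

Sort by start: [12, 35), [14, 27), [18, 29), [19, 21), [20, 28), [22, 32), [24, 31), [33, 34).
[14, 27) overlaps/touches [12, 35) → extend to [12, 35).
[18, 29) overlaps/touches [12, 35) → extend to [12, 35).
[19, 21) overlaps/touches [12, 35) → extend to [12, 35).
[20, 28) overlaps/touches [12, 35) → extend to [12, 35).
[22, 32) overlaps/touches [12, 35) → extend to [12, 35).
[24, 31) overlaps/touches [12, 35) → extend to [12, 35).
[33, 34) overlaps/touches [12, 35) → extend to [12, 35).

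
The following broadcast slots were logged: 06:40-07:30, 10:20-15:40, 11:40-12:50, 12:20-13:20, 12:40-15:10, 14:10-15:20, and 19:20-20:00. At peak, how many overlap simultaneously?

4

Walk the sorted start/end points keeping a running depth.
The depth first hits 4 at 12:40.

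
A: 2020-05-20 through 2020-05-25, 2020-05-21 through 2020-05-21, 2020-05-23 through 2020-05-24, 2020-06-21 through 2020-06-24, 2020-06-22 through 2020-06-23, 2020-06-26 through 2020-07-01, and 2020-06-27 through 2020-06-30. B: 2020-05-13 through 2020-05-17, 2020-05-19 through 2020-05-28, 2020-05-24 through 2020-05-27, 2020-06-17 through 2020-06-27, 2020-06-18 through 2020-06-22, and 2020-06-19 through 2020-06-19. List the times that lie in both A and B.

2020-05-20 through 2020-05-25, 2020-06-21 through 2020-06-24, 2020-06-26 through 2020-06-27

A, merged: 2020-05-20 through 2020-05-25, 2020-06-21 through 2020-06-24, 2020-06-26 through 2020-07-01.
B, merged: 2020-05-13 through 2020-05-17, 2020-05-19 through 2020-05-28, 2020-06-17 through 2020-06-27.
2020-05-20 through 2020-05-25 meets the second set on 2020-05-20 through 2020-05-25.
2020-06-21 through 2020-06-24 meets the second set on 2020-06-21 through 2020-06-24.
2020-06-26 through 2020-07-01 meets the second set on 2020-06-26 through 2020-06-27.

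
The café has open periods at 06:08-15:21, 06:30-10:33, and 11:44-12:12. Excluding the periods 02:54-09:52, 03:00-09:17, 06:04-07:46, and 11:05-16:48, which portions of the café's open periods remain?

09:52–11:05

Merge the first list: 06:08–15:21.
Merge the second list: 02:54–09:52, 11:05–16:48.
06:08–15:21 with B removed leaves 09:52–11:05.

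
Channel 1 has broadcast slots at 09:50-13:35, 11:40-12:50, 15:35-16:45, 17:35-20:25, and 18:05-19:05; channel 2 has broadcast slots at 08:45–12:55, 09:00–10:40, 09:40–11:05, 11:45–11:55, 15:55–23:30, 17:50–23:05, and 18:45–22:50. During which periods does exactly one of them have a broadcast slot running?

Merge the first list: 09:50–13:35, 15:35–16:45, 17:35–20:25.
Merge the second list: 08:45–12:55, 15:55–23:30.
A \ B = 12:55–13:35, 15:35–15:55.
B \ A = 08:45–09:50, 16:45–17:35, 20:25–23:30.
Union of the two gives the symmetric difference.

08:45–09:50, 12:55–13:35, 15:35–15:55, 16:45–17:35, 20:25–23:30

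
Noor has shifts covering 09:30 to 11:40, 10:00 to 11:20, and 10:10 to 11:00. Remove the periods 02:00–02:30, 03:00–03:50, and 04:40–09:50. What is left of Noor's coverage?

09:50-11:40

First set merges to 09:30-11:40.
09:30-11:40 with B removed leaves 09:50-11:40.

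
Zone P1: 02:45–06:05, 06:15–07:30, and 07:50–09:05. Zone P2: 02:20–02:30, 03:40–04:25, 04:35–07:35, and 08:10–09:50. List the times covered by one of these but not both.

02:20–02:30, 02:45–03:40, 04:25–04:35, 06:05–06:15, 07:30–07:35, 07:50–08:10, 09:05–09:50

A \ B = 02:45–03:40, 04:25–04:35, 07:50–08:10.
B \ A = 02:20–02:30, 06:05–06:15, 07:30–07:35, 09:05–09:50.
Union of the two gives the symmetric difference.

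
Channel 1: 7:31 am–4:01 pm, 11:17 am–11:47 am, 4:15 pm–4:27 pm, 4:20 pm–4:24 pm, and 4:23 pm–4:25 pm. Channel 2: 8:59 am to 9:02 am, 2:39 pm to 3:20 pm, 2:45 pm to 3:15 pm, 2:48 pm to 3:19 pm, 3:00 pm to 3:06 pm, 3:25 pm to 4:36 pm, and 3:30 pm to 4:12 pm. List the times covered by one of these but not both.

A, merged: 7:31 am-4:01 pm, 4:15 pm-4:27 pm.
B, merged: 8:59 am-9:02 am, 2:39 pm-3:20 pm, 3:25 pm-4:36 pm.
Only in the first: 7:31 am-8:59 am, 9:02 am-2:39 pm, 3:20 pm-3:25 pm.
Only in the second: 4:01 pm-4:15 pm, 4:27 pm-4:36 pm.
Together these are the periods covered by exactly one.

7:31 am-8:59 am, 9:02 am-2:39 pm, 3:20 pm-3:25 pm, 4:01 pm-4:15 pm, 4:27 pm-4:36 pm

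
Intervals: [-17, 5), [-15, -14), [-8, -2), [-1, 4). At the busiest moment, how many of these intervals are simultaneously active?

Sweep endpoints in order; track running count of active intervals.
Peak of 2 reached at -15.

2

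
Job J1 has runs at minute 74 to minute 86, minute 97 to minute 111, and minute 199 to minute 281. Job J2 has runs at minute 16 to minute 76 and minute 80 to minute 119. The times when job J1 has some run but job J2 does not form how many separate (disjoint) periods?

2

A \ B = minute 76 to minute 80, minute 199 to minute 281.
That is 2 disjoint pieces.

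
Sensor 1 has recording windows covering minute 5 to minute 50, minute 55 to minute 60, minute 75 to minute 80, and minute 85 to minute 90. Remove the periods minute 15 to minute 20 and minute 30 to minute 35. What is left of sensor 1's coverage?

minute 5 to minute 15, minute 20 to minute 30, minute 35 to minute 50, minute 55 to minute 60, minute 75 to minute 80, minute 85 to minute 90

minute 5 to minute 50 minus B → minute 5 to minute 15, minute 20 to minute 30, minute 35 to minute 50.
minute 55 to minute 60: no B overlap → unchanged.
minute 75 to minute 80: no B overlap → unchanged.
minute 85 to minute 90: no B overlap → unchanged.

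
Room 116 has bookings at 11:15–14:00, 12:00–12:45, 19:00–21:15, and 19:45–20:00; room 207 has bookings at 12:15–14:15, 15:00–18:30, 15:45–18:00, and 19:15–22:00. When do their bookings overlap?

A, merged: 11:15–14:00, 19:00–21:15.
B, merged: 12:15–14:15, 15:00–18:30, 19:15–22:00.
11:15–14:00 overlaps B on 12:15–14:00.
19:00–21:15 overlaps B on 19:15–21:15.

12:15–14:00, 19:15–21:15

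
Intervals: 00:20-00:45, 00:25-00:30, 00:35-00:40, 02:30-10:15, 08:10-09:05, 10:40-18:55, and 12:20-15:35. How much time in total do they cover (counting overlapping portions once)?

16 h 25 min

Merged: 00:20–00:45, 02:30–10:15, 10:40–18:55.
Lengths: 25 min + 7 h 45 min + 8 h 15 min = 16 h 25 min.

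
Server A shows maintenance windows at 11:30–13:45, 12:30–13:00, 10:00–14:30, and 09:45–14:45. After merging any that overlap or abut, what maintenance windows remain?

Sort by start: 09:45–14:45, 10:00–14:30, 11:30–13:45, 12:30–13:00.
10:00–14:30 overlaps/touches 09:45–14:45 → extend to 09:45–14:45.
11:30–13:45 overlaps/touches 09:45–14:45 → extend to 09:45–14:45.
12:30–13:00 overlaps/touches 09:45–14:45 → extend to 09:45–14:45.

09:45–14:45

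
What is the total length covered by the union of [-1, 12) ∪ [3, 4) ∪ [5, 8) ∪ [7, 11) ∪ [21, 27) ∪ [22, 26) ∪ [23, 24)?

19

Merged: [-1, 12), [21, 27).
Lengths: 13 + 6 = 19.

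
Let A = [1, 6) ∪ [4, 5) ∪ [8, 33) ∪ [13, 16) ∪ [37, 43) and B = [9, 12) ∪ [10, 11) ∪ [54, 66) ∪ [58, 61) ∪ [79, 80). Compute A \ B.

Merge the first list: [1, 6), [8, 33), [37, 43).
Merge the second list: [9, 12), [54, 66), [79, 80).
[1, 6) is untouched.
[8, 33) with B removed leaves [8, 9), [12, 33).
[37, 43) is untouched.

[1, 6) ∪ [8, 9) ∪ [12, 33) ∪ [37, 43)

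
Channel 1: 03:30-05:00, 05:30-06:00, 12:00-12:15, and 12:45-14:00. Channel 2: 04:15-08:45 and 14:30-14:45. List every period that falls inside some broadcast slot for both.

04:15-05:00, 05:30-06:00

03:30-05:00 meets the second set on 04:15-05:00.
05:30-06:00 meets the second set on 05:30-06:00.
12:00-12:15: no overlap with the second set.
12:45-14:00: no overlap with the second set.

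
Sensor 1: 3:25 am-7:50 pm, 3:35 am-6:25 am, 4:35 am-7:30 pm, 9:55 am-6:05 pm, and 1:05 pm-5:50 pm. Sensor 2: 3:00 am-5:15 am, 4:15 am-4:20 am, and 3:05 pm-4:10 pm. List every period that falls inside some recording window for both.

3:25 am–5:15 am, 3:05 pm–4:10 pm

First set merges to 3:25 am–7:50 pm.
Second set merges to 3:00 am–5:15 am, 3:05 pm–4:10 pm.
3:25 am–7:50 pm meets the second set on 3:25 am–5:15 am, 3:05 pm–4:10 pm.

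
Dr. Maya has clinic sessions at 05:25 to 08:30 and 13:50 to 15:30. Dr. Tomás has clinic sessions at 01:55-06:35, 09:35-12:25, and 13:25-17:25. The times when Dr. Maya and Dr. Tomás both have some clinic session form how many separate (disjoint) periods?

2

A ∩ B = 05:25-06:35, 13:50-15:30.
That is 2 disjoint pieces.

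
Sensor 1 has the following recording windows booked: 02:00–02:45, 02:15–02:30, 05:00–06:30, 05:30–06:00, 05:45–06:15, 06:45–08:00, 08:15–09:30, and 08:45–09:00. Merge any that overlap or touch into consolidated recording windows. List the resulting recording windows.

02:00-02:45, 05:00-06:30, 06:45-08:00, 08:15-09:30

02:15-02:30 overlaps/touches 02:00-02:45 → extend to 02:00-02:45.
05:00-06:30 is disjoint → start new block.
05:30-06:00 overlaps/touches 05:00-06:30 → extend to 05:00-06:30.
05:45-06:15 overlaps/touches 05:00-06:30 → extend to 05:00-06:30.
06:45-08:00 is disjoint → start new block.
08:15-09:30 is disjoint → start new block.
08:45-09:00 overlaps/touches 08:15-09:30 → extend to 08:15-09:30.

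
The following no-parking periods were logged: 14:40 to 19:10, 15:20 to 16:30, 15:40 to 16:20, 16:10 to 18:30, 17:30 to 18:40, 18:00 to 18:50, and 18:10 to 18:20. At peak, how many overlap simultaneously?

Sweep endpoints in order; track running count of active intervals.
Peak of 5 reached at 18:10.

5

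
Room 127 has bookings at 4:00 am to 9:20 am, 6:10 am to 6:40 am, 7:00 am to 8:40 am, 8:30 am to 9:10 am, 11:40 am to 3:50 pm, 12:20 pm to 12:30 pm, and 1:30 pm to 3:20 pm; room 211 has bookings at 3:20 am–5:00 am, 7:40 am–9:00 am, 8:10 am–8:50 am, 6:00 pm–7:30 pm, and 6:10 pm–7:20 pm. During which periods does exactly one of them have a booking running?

A, merged: 4:00 am–9:20 am, 11:40 am–3:50 pm.
B, merged: 3:20 am–5:00 am, 7:40 am–9:00 am, 6:00 pm–7:30 pm.
A \ B = 5:00 am–7:40 am, 9:00 am–9:20 am, 11:40 am–3:50 pm.
B \ A = 3:20 am–4:00 am, 6:00 pm–7:30 pm.
Union of the two gives the symmetric difference.

3:20 am–4:00 am, 5:00 am–7:40 am, 9:00 am–9:20 am, 11:40 am–3:50 pm, 6:00 pm–7:30 pm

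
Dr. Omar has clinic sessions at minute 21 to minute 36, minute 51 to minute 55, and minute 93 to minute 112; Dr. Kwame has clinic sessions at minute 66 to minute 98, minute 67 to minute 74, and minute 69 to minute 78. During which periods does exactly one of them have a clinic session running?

Merge the second list: minute 66 to minute 98.
A but not B: minute 21 to minute 36, minute 51 to minute 55, minute 98 to minute 112.
B but not A: minute 66 to minute 93.
Combining gives A △ B.

minute 21 to minute 36, minute 51 to minute 55, minute 66 to minute 93, minute 98 to minute 112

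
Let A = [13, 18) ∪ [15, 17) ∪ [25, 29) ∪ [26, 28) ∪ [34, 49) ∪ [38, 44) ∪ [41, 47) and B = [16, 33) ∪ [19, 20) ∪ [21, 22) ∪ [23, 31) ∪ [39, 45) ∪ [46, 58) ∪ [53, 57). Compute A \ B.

[13, 16) ∪ [34, 39) ∪ [45, 46)

First set merges to [13, 18), [25, 29), [34, 49).
Second set merges to [16, 33), [39, 45), [46, 58).
[13, 18) \ B = [13, 16).
[25, 29): entirely removed.
[34, 49) \ B = [34, 39), [45, 46).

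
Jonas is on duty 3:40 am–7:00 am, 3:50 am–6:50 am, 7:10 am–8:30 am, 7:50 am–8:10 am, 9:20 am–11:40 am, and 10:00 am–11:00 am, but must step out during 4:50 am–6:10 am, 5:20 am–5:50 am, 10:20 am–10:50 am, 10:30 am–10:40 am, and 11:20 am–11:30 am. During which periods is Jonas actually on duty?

3:40 am–4:50 am, 6:10 am–7:00 am, 7:10 am–8:30 am, 9:20 am–10:20 am, 10:50 am–11:20 am, 11:30 am–11:40 am

Merge the first list: 3:40 am–7:00 am, 7:10 am–8:30 am, 9:20 am–11:40 am.
Merge the second list: 4:50 am–6:10 am, 10:20 am–10:50 am, 11:20 am–11:30 am.
3:40 am–7:00 am \ B = 3:40 am–4:50 am, 6:10 am–7:00 am.
7:10 am–8:30 am: nothing removed.
9:20 am–11:40 am \ B = 9:20 am–10:20 am, 10:50 am–11:20 am, 11:30 am–11:40 am.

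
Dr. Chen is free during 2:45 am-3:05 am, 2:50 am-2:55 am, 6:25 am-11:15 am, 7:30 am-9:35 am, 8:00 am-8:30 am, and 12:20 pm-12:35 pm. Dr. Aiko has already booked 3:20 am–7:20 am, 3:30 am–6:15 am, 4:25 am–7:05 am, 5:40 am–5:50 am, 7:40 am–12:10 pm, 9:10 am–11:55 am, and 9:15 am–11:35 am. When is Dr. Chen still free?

Merge the first list: 2:45 am–3:05 am, 6:25 am–11:15 am, 12:20 pm–12:35 pm.
Merge the second list: 3:20 am–7:20 am, 7:40 am–12:10 pm.
2:45 am–3:05 am: no B overlap → unchanged.
6:25 am–11:15 am minus B → 7:20 am–7:40 am.
12:20 pm–12:35 pm: no B overlap → unchanged.

2:45 am–3:05 am, 7:20 am–7:40 am, 12:20 pm–12:35 pm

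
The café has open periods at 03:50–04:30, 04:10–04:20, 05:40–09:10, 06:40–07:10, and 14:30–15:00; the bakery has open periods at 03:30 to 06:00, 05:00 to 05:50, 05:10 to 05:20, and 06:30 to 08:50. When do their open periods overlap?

Merge the first list: 03:50–04:30, 05:40–09:10, 14:30–15:00.
Merge the second list: 03:30–06:00, 06:30–08:50.
03:50–04:30 ∩ B → 03:50–04:30.
05:40–09:10 ∩ B → 05:40–06:00, 06:30–08:50.
14:30–15:00 meets no B interval.

03:50–04:30, 05:40–06:00, 06:30–08:50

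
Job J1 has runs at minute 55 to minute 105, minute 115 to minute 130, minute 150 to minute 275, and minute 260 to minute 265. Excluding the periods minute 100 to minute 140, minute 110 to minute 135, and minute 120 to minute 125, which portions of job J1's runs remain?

First set merges to minute 55 to minute 105, minute 115 to minute 130, minute 150 to minute 275.
Second set merges to minute 100 to minute 140.
minute 55 to minute 105 minus B → minute 55 to minute 100.
minute 115 to minute 130: fully covered by B → removed.
minute 150 to minute 275: no B overlap → unchanged.

minute 55 to minute 100, minute 150 to minute 275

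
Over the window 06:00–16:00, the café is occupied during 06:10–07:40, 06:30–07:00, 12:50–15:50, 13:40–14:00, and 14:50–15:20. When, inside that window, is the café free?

Covered (merged): 06:10-07:40, 12:50-15:50.
Gaps within 06:00-16:00: 06:00-06:10, 07:40-12:50, 15:50-16:00.

06:00-06:10, 07:40-12:50, 15:50-16:00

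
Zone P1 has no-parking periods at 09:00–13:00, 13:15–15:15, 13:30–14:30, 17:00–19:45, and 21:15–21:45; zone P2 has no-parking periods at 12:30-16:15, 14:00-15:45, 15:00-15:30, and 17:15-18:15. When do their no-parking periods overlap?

Merge the first list: 09:00–13:00, 13:15–15:15, 17:00–19:45, 21:15–21:45.
Merge the second list: 12:30–16:15, 17:15–18:15.
09:00–13:00 meets the second set on 12:30–13:00.
13:15–15:15 meets the second set on 13:15–15:15.
17:00–19:45 meets the second set on 17:15–18:15.
21:15–21:45: no overlap with the second set.

12:30–13:00, 13:15–15:15, 17:15–18:15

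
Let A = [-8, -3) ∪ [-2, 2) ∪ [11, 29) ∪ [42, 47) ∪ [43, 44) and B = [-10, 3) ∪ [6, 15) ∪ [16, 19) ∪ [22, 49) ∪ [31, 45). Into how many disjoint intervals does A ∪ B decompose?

First set merges to [-8, -3), [-2, 2), [11, 29), [42, 47).
Second set merges to [-10, 3), [6, 15), [16, 19), [22, 49).
A ∪ B = [-10, 3), [6, 49).
That is 2 disjoint pieces.

2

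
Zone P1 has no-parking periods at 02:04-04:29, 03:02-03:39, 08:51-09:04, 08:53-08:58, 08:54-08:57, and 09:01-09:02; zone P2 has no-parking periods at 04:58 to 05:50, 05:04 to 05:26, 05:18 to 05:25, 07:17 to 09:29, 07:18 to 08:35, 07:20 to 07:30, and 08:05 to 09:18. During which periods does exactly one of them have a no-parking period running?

A, merged: 02:04–04:29, 08:51–09:04.
B, merged: 04:58–05:50, 07:17–09:29.
A \ B = 02:04–04:29.
B \ A = 04:58–05:50, 07:17–08:51, 09:04–09:29.
Union of the two gives the symmetric difference.

02:04–04:29, 04:58–05:50, 07:17–08:51, 09:04–09:29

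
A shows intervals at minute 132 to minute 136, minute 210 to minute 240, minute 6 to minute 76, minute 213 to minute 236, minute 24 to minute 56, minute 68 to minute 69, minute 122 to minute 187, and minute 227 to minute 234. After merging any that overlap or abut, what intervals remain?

Sort by start: minute 6 to minute 76, minute 24 to minute 56, minute 68 to minute 69, minute 122 to minute 187, minute 132 to minute 136, minute 210 to minute 240, minute 213 to minute 236, minute 227 to minute 234.
minute 24 to minute 56 overlaps/touches minute 6 to minute 76 → extend to minute 6 to minute 76.
minute 68 to minute 69 overlaps/touches minute 6 to minute 76 → extend to minute 6 to minute 76.
minute 122 to minute 187 is disjoint → start new block.
minute 132 to minute 136 overlaps/touches minute 122 to minute 187 → extend to minute 122 to minute 187.
minute 210 to minute 240 is disjoint → start new block.
minute 213 to minute 236 overlaps/touches minute 210 to minute 240 → extend to minute 210 to minute 240.
minute 227 to minute 234 overlaps/touches minute 210 to minute 240 → extend to minute 210 to minute 240.

minute 6 to minute 76, minute 122 to minute 187, minute 210 to minute 240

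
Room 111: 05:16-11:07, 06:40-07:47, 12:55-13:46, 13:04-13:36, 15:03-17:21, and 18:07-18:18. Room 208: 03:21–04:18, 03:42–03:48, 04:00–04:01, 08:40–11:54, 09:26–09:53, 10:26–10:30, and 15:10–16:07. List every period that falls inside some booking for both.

A, merged: 05:16-11:07, 12:55-13:46, 15:03-17:21, 18:07-18:18.
B, merged: 03:21-04:18, 08:40-11:54, 15:10-16:07.
05:16-11:07 ∩ B → 08:40-11:07.
12:55-13:46 meets no B interval.
15:03-17:21 ∩ B → 15:10-16:07.
18:07-18:18 meets no B interval.

08:40-11:07, 15:10-16:07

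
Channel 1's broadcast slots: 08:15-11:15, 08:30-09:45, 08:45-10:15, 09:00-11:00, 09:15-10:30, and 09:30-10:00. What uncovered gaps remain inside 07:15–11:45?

The merged coverage is 08:15–11:15.
Uncovered inside 07:15–11:45: 07:15–08:15, 11:15–11:45.

07:15–08:15, 11:15–11:45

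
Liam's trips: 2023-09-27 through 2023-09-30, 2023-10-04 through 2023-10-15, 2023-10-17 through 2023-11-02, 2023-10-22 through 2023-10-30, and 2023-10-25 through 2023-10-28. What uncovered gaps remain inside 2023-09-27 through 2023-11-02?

The merged coverage is 2023-09-27 through 2023-09-30, 2023-10-04 through 2023-10-15, 2023-10-17 through 2023-11-02.
Complement within 2023-09-27 through 2023-11-02: 2023-10-01 through 2023-10-03, 2023-10-16 through 2023-10-16.

2023-10-01 through 2023-10-03, 2023-10-16 through 2023-10-16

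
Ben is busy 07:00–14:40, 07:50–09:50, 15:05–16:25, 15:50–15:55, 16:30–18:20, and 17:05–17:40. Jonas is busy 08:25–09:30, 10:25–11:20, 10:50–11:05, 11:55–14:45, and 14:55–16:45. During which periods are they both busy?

08:25-09:30, 10:25-11:20, 11:55-14:40, 15:05-16:25, 16:30-16:45

Merge the first list: 07:00-14:40, 15:05-16:25, 16:30-18:20.
Merge the second list: 08:25-09:30, 10:25-11:20, 11:55-14:45, 14:55-16:45.
07:00-14:40 ∩ B → 08:25-09:30, 10:25-11:20, 11:55-14:40.
15:05-16:25 ∩ B → 15:05-16:25.
16:30-18:20 ∩ B → 16:30-16:45.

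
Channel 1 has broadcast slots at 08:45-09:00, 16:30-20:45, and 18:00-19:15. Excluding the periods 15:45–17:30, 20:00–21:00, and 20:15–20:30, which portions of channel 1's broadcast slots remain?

08:45–09:00, 17:30–20:00

A, merged: 08:45–09:00, 16:30–20:45.
B, merged: 15:45–17:30, 20:00–21:00.
08:45–09:00: no B overlap → unchanged.
16:30–20:45 minus B → 17:30–20:00.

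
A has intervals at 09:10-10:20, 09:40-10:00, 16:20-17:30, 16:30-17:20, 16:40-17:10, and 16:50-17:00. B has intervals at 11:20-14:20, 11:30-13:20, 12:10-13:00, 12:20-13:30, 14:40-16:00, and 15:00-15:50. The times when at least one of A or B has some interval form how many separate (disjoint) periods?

4

First set merges to 09:10–10:20, 16:20–17:30.
Second set merges to 11:20–14:20, 14:40–16:00.
A ∪ B = 09:10–10:20, 11:20–14:20, 14:40–16:00, 16:20–17:30.
That is 4 disjoint pieces.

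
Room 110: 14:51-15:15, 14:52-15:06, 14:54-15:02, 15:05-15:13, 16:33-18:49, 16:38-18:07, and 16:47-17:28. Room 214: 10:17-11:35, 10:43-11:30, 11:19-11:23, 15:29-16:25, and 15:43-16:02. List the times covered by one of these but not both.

10:17–11:35, 14:51–15:15, 15:29–16:25, 16:33–18:49

Merge the first list: 14:51–15:15, 16:33–18:49.
Merge the second list: 10:17–11:35, 15:29–16:25.
A but not B: 14:51–15:15, 16:33–18:49.
B but not A: 10:17–11:35, 15:29–16:25.
Combining gives A △ B.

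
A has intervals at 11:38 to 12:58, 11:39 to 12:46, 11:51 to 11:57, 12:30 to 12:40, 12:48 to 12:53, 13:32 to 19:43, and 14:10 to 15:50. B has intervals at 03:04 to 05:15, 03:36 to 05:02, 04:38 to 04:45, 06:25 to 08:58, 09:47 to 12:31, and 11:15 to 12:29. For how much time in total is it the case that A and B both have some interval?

Merge the first list: 11:38-12:58, 13:32-19:43.
Merge the second list: 03:04-05:15, 06:25-08:58, 09:47-12:31.
A ∩ B = 11:38-12:31.
Total: 53 min.

53 min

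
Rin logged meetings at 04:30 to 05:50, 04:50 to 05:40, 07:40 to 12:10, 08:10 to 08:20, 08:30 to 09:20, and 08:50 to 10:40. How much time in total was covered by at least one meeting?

5 h 50 min

Merged: 04:30–05:50, 07:40–12:10.
Lengths: 1 h 20 min + 4 h 30 min = 5 h 50 min.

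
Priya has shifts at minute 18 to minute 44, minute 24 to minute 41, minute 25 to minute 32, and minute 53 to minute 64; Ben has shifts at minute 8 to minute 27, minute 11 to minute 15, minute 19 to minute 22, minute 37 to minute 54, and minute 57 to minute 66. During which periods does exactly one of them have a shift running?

minute 8 to minute 18, minute 27 to minute 37, minute 44 to minute 53, minute 54 to minute 57, minute 64 to minute 66

A, merged: minute 18 to minute 44, minute 53 to minute 64.
B, merged: minute 8 to minute 27, minute 37 to minute 54, minute 57 to minute 66.
Only in the first: minute 27 to minute 37, minute 54 to minute 57.
Only in the second: minute 8 to minute 18, minute 44 to minute 53, minute 64 to minute 66.
Together these are the periods covered by exactly one.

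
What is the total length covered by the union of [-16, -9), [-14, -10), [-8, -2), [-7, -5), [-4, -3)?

13

Merged: [-16, -9), [-8, -2).
Lengths: 7 + 6 = 13.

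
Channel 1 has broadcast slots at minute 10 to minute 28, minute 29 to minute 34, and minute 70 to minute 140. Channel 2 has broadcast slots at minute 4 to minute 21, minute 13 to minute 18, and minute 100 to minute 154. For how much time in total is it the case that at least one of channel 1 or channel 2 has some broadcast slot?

Second set merges to minute 4 to minute 21, minute 100 to minute 154.
A ∪ B = minute 4 to minute 28, minute 29 to minute 34, minute 70 to minute 154.
Total: 24 minutes + 5 minutes + 84 minutes = 113 minutes.

113 minutes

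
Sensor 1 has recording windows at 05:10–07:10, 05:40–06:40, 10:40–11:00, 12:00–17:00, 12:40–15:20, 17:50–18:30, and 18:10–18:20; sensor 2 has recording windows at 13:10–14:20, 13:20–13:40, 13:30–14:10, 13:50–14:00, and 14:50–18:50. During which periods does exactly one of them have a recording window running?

05:10–07:10, 10:40–11:00, 12:00–13:10, 14:20–14:50, 17:00–17:50, 18:30–18:50

Merge the first list: 05:10–07:10, 10:40–11:00, 12:00–17:00, 17:50–18:30.
Merge the second list: 13:10–14:20, 14:50–18:50.
A \ B = 05:10–07:10, 10:40–11:00, 12:00–13:10, 14:20–14:50.
B \ A = 17:00–17:50, 18:30–18:50.
Union of the two gives the symmetric difference.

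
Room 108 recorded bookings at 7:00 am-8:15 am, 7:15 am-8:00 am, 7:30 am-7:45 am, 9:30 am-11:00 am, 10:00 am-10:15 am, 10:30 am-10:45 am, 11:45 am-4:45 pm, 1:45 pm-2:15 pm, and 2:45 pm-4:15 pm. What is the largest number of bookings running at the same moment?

3

Sweep endpoints in order; track running count of active intervals.
Peak of 3 reached at 7:30 am.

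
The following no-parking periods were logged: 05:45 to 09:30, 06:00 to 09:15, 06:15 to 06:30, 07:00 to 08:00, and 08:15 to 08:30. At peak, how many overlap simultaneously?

3

Sweep endpoints in order; track running count of active intervals.
Peak of 3 reached at 06:15.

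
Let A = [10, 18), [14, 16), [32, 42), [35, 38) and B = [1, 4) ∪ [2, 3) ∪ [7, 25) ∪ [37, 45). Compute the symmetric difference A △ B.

A, merged: [10, 18), [32, 42).
B, merged: [1, 4), [7, 25), [37, 45).
A but not B: [32, 37).
B but not A: [1, 4), [7, 10), [18, 25), [42, 45).
Combining gives A △ B.

[1, 4) ∪ [7, 10) ∪ [18, 25) ∪ [32, 37) ∪ [42, 45)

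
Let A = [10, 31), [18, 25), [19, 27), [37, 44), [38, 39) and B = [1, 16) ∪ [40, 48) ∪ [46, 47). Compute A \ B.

First set merges to [10, 31), [37, 44).
Second set merges to [1, 16), [40, 48).
[10, 31) minus B → [16, 31).
[37, 44) minus B → [37, 40).

[16, 31) ∪ [37, 40)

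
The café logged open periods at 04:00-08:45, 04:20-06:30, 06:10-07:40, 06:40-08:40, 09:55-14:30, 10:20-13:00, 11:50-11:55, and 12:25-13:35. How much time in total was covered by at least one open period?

Merged: 04:00–08:45, 09:55–14:30.
Lengths: 4 h 45 min + 4 h 35 min = 9 h 20 min.

9 h 20 min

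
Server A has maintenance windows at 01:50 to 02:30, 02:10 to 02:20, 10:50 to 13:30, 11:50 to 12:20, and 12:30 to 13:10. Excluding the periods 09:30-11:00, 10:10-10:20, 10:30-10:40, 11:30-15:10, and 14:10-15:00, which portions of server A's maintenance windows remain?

First set merges to 01:50-02:30, 10:50-13:30.
Second set merges to 09:30-11:00, 11:30-15:10.
01:50-02:30 is untouched.
10:50-13:30 with B removed leaves 11:00-11:30.

01:50-02:30, 11:00-11:30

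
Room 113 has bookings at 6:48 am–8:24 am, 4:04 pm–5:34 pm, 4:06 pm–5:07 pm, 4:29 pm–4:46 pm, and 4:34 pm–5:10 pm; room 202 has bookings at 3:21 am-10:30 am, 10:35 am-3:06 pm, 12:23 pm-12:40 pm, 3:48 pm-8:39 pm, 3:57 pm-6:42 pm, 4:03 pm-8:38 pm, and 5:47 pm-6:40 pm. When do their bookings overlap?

First set merges to 6:48 am-8:24 am, 4:04 pm-5:34 pm.
Second set merges to 3:21 am-10:30 am, 10:35 am-3:06 pm, 3:48 pm-8:39 pm.
6:48 am-8:24 am ∩ B → 6:48 am-8:24 am.
4:04 pm-5:34 pm ∩ B → 4:04 pm-5:34 pm.

6:48 am-8:24 am, 4:04 pm-5:34 pm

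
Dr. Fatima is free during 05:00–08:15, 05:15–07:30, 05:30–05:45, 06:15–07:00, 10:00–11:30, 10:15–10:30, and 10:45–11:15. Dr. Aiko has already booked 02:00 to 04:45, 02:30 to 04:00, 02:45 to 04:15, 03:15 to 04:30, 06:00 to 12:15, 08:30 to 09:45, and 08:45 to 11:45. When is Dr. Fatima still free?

05:00–06:00

A, merged: 05:00–08:15, 10:00–11:30.
B, merged: 02:00–04:45, 06:00–12:15.
05:00–08:15 minus B → 05:00–06:00.
10:00–11:30: fully covered by B → removed.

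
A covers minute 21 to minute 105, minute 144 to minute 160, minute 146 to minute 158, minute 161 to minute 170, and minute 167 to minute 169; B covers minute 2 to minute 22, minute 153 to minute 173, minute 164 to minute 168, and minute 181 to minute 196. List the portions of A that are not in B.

minute 22 to minute 105, minute 144 to minute 153

Merge the first list: minute 21 to minute 105, minute 144 to minute 160, minute 161 to minute 170.
Merge the second list: minute 2 to minute 22, minute 153 to minute 173, minute 181 to minute 196.
minute 21 to minute 105 with B removed leaves minute 22 to minute 105.
minute 144 to minute 160 with B removed leaves minute 144 to minute 153.
minute 161 to minute 170 lies entirely inside B → drops out.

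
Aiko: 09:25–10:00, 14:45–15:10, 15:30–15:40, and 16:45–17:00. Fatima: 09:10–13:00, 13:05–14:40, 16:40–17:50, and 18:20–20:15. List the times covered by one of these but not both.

Only in the first: 14:45–15:10, 15:30–15:40.
Only in the second: 09:10–09:25, 10:00–13:00, 13:05–14:40, 16:40–16:45, 17:00–17:50, 18:20–20:15.
Together these are the periods covered by exactly one.

09:10–09:25, 10:00–13:00, 13:05–14:40, 14:45–15:10, 15:30–15:40, 16:40–16:45, 17:00–17:50, 18:20–20:15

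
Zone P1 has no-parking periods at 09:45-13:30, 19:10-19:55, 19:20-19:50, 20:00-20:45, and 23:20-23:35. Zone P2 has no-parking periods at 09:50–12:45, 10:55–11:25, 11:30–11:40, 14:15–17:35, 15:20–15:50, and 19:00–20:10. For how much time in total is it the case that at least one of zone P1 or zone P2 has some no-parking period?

9 h 5 min

First set merges to 09:45-13:30, 19:10-19:55, 20:00-20:45, 23:20-23:35.
Second set merges to 09:50-12:45, 14:15-17:35, 19:00-20:10.
A ∪ B = 09:45-13:30, 14:15-17:35, 19:00-20:45, 23:20-23:35.
Total: 3 h 45 min + 3 h 20 min + 1 h 45 min + 15 min = 9 h 5 min.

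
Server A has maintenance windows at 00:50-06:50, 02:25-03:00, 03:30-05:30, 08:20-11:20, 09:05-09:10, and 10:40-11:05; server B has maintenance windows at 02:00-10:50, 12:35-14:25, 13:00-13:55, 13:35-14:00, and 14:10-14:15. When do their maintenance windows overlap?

First set merges to 00:50–06:50, 08:20–11:20.
Second set merges to 02:00–10:50, 12:35–14:25.
00:50–06:50 ∩ B → 02:00–06:50.
08:20–11:20 ∩ B → 08:20–10:50.

02:00–06:50, 08:20–10:50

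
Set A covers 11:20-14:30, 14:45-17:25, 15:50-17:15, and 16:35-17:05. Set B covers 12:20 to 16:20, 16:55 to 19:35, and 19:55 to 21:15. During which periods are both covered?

First set merges to 11:20–14:30, 14:45–17:25.
11:20–14:30 overlaps B on 12:20–14:30.
14:45–17:25 overlaps B on 14:45–16:20, 16:55–17:25.

12:20–14:30, 14:45–16:20, 16:55–17:25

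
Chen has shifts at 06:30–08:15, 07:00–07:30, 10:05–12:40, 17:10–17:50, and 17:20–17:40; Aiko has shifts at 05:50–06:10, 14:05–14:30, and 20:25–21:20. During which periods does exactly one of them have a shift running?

05:50-06:10, 06:30-08:15, 10:05-12:40, 14:05-14:30, 17:10-17:50, 20:25-21:20

A, merged: 06:30-08:15, 10:05-12:40, 17:10-17:50.
A \ B = 06:30-08:15, 10:05-12:40, 17:10-17:50.
B \ A = 05:50-06:10, 14:05-14:30, 20:25-21:20.
Union of the two gives the symmetric difference.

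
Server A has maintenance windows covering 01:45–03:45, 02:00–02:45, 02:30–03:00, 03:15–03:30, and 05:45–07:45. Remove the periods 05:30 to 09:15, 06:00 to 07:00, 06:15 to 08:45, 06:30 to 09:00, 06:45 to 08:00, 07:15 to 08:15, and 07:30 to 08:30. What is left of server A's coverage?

01:45-03:45

First set merges to 01:45-03:45, 05:45-07:45.
Second set merges to 05:30-09:15.
01:45-03:45 is untouched.
05:45-07:45 lies entirely inside B → drops out.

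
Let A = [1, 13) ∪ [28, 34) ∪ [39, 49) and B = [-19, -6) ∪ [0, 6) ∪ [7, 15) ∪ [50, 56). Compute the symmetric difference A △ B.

Only in the first: [6, 7), [28, 34), [39, 49).
Only in the second: [-19, -6), [0, 1), [13, 15), [50, 56).
Together these are the periods covered by exactly one.

[-19, -6) ∪ [0, 1) ∪ [6, 7) ∪ [13, 15) ∪ [28, 34) ∪ [39, 49) ∪ [50, 56)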